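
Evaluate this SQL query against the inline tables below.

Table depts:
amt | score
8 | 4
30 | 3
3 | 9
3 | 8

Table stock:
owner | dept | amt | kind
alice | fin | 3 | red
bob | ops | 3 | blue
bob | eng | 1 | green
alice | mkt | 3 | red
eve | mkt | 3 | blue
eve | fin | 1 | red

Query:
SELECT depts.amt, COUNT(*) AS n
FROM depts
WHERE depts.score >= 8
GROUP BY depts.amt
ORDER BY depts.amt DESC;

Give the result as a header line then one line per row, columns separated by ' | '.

After WHERE (2 rows):
depts.amt | depts.score
3 | 9
3 | 8
After GROUP BY (1 rows):
depts.amt | n
3 | 2
After ORDER BY (1 rows):
depts.amt | n
3 | 2

== RESULT ==
depts.amt | n
3 | 2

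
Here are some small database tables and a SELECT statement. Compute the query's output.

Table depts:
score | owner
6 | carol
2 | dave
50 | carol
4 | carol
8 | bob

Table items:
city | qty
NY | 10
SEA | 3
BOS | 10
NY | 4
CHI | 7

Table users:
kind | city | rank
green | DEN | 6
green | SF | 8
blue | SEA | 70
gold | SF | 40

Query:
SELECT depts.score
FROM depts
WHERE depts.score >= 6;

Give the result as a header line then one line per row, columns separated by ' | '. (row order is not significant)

== RESULT ==
depts.score
6
50
8

Derivation:
After WHERE (3 rows):
depts.score | depts.owner
6 | carol
50 | carol
8 | bob
After SELECT (3 rows):
depts.score
6
50
8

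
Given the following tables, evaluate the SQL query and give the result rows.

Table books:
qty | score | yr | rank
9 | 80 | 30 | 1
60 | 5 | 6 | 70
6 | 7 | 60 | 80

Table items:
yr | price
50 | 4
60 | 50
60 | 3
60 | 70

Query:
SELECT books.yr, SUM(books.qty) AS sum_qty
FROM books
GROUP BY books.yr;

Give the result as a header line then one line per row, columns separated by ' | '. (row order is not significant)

== RESULT ==
books.yr | sum_qty
30 | 9
6 | 60
60 | 6

Derivation:
After GROUP BY (3 rows):
books.yr | sum_qty
30 | 9
6 | 60
60 | 6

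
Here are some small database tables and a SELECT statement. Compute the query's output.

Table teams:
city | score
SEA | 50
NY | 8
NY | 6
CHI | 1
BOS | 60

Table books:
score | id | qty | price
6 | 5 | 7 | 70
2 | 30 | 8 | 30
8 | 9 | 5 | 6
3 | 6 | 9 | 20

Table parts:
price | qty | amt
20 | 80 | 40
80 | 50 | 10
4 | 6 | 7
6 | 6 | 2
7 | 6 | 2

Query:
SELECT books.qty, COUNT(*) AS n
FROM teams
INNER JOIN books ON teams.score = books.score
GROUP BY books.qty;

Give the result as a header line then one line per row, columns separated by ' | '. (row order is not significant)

After JOIN books (2 rows):
teams.city | teams.score | books.score | books.id | books.qty | books.price
NY | 8 | 8 | 9 | 5 | 6
NY | 6 | 6 | 5 | 7 | 70
After GROUP BY (2 rows):
books.qty | n
5 | 1
7 | 1

== RESULT ==
books.qty | n
5 | 1
7 | 1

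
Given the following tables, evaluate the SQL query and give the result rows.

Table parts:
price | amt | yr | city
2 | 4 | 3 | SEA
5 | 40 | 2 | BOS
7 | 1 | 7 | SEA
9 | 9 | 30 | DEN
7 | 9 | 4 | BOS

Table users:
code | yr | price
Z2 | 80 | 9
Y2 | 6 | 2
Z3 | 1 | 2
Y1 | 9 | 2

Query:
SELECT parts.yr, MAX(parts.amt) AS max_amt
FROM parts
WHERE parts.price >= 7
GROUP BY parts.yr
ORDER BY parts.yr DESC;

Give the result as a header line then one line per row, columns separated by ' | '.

After WHERE (3 rows):
parts.price | parts.amt | parts.yr | parts.city
7 | 1 | 7 | SEA
9 | 9 | 30 | DEN
7 | 9 | 4 | BOS
After GROUP BY (3 rows):
parts.yr | max_amt
7 | 1
30 | 9
4 | 9
After ORDER BY (3 rows):
parts.yr | max_amt
30 | 9
7 | 1
4 | 9

== RESULT ==
parts.yr | max_amt
30 | 9
7 | 1
4 | 9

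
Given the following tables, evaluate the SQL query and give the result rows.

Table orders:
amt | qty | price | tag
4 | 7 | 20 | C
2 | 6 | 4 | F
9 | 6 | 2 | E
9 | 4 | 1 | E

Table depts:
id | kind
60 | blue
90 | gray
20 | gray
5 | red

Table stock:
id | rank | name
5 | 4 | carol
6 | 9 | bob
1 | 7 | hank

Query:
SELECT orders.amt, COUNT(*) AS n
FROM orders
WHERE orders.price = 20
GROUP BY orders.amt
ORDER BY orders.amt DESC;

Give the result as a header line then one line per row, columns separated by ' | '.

== RESULT ==
orders.amt | n
4 | 1

Derivation:
After WHERE (1 rows):
orders.amt | orders.qty | orders.price | orders.tag
4 | 7 | 20 | C
After GROUP BY (1 rows):
orders.amt | n
4 | 1
After ORDER BY (1 rows):
orders.amt | n
4 | 1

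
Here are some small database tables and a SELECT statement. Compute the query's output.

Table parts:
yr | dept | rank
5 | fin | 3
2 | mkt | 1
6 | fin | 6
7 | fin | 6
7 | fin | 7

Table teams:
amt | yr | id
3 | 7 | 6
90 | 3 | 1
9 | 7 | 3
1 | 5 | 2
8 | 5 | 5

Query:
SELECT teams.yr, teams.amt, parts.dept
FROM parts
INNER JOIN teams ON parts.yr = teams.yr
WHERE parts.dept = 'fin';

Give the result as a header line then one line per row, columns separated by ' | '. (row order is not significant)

== RESULT ==
teams.yr | teams.amt | parts.dept
5 | 1 | fin
5 | 8 | fin
7 | 3 | fin
7 | 9 | fin
7 | 3 | fin
7 | 9 | fin

Derivation:
After JOIN teams (6 rows):
parts.yr | parts.dept | parts.rank | teams.amt | teams.yr | teams.id
5 | fin | 3 | 1 | 5 | 2
5 | fin | 3 | 8 | 5 | 5
7 | fin | 6 | 3 | 7 | 6
7 | fin | 6 | 9 | 7 | 3
7 | fin | 7 | 3 | 7 | 6
7 | fin | 7 | 9 | 7 | 3
After WHERE (6 rows):
parts.yr | parts.dept | parts.rank | teams.amt | teams.yr | teams.id
5 | fin | 3 | 1 | 5 | 2
5 | fin | 3 | 8 | 5 | 5
7 | fin | 6 | 3 | 7 | 6
7 | fin | 6 | 9 | 7 | 3
7 | fin | 7 | 3 | 7 | 6
7 | fin | 7 | 9 | 7 | 3
After SELECT (6 rows):
teams.yr | teams.amt | parts.dept
5 | 1 | fin
5 | 8 | fin
7 | 3 | fin
7 | 9 | fin
7 | 3 | fin
7 | 9 | fin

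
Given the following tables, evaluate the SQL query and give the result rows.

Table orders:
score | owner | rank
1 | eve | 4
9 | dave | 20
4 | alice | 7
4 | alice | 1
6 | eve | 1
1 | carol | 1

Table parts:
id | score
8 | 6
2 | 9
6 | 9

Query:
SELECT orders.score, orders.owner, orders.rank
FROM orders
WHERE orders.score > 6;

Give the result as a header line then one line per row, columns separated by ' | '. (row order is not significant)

== RESULT ==
orders.score | orders.owner | orders.rank
9 | dave | 20

Derivation:
After WHERE (1 rows):
orders.score | orders.owner | orders.rank
9 | dave | 20
After SELECT (1 rows):
orders.score | orders.owner | orders.rank
9 | dave | 20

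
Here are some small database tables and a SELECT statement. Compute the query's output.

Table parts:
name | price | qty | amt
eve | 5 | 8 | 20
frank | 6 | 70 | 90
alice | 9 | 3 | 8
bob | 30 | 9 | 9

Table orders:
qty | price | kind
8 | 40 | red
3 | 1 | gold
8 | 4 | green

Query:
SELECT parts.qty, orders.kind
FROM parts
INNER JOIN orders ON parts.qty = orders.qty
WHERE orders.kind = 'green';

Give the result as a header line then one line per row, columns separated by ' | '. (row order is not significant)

== RESULT ==
parts.qty | orders.kind
8 | green

Derivation:
After JOIN orders (3 rows):
parts.name | parts.price | parts.qty | parts.amt | orders.qty | orders.price | orders.kind
eve | 5 | 8 | 20 | 8 | 40 | red
eve | 5 | 8 | 20 | 8 | 4 | green
alice | 9 | 3 | 8 | 3 | 1 | gold
After WHERE (1 rows):
parts.name | parts.price | parts.qty | parts.amt | orders.qty | orders.price | orders.kind
eve | 5 | 8 | 20 | 8 | 4 | green
After SELECT (1 rows):
parts.qty | orders.kind
8 | green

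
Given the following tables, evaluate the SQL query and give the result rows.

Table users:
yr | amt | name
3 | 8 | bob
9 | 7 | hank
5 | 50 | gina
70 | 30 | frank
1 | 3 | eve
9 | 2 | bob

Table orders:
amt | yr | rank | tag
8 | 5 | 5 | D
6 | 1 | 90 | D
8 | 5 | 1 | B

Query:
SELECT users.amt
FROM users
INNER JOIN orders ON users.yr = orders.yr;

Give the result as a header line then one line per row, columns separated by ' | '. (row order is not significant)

After JOIN orders (3 rows):
users.yr | users.amt | users.name | orders.amt | orders.yr | orders.rank | orders.tag
5 | 50 | gina | 8 | 5 | 5 | D
5 | 50 | gina | 8 | 5 | 1 | B
1 | 3 | eve | 6 | 1 | 90 | D
After SELECT (3 rows):
users.amt
50
50
3

== RESULT ==
users.amt
50
50
3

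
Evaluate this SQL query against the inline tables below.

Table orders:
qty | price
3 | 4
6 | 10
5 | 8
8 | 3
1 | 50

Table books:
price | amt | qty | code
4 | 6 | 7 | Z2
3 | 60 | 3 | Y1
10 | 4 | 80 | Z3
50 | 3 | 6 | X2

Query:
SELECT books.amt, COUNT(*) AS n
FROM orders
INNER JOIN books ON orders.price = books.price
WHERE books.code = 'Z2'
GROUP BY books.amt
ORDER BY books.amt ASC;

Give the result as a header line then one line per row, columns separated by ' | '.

== RESULT ==
books.amt | n
6 | 1

Derivation:
After JOIN books (4 rows):
orders.qty | orders.price | books.price | books.amt | books.qty | books.code
3 | 4 | 4 | 6 | 7 | Z2
6 | 10 | 10 | 4 | 80 | Z3
8 | 3 | 3 | 60 | 3 | Y1
1 | 50 | 50 | 3 | 6 | X2
After WHERE (1 rows):
orders.qty | orders.price | books.price | books.amt | books.qty | books.code
3 | 4 | 4 | 6 | 7 | Z2
After GROUP BY (1 rows):
books.amt | n
6 | 1
After ORDER BY (1 rows):
books.amt | n
6 | 1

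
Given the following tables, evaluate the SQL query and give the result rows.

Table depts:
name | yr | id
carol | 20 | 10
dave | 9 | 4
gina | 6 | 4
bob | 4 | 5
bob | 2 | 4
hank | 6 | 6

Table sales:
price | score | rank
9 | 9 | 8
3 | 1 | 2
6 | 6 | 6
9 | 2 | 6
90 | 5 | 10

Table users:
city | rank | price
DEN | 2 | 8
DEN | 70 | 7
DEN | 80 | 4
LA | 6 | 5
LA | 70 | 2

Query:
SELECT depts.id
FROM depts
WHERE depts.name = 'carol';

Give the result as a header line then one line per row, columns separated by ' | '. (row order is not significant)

== RESULT ==
depts.id
10

Derivation:
After WHERE (1 rows):
depts.name | depts.yr | depts.id
carol | 20 | 10
After SELECT (1 rows):
depts.id
10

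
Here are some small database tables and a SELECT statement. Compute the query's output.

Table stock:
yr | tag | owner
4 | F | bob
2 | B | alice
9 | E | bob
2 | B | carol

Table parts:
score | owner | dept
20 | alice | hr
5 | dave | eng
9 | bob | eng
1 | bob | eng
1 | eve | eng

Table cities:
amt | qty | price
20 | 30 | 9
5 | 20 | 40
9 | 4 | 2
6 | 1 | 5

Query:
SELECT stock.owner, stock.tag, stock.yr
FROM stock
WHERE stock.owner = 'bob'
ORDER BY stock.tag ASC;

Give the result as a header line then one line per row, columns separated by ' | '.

After WHERE (2 rows):
stock.yr | stock.tag | stock.owner
4 | F | bob
9 | E | bob
After SELECT (2 rows):
stock.owner | stock.tag | stock.yr
bob | F | 4
bob | E | 9
After ORDER BY (2 rows):
stock.owner | stock.tag | stock.yr
bob | E | 9
bob | F | 4

== RESULT ==
stock.owner | stock.tag | stock.yr
bob | E | 9
bob | F | 4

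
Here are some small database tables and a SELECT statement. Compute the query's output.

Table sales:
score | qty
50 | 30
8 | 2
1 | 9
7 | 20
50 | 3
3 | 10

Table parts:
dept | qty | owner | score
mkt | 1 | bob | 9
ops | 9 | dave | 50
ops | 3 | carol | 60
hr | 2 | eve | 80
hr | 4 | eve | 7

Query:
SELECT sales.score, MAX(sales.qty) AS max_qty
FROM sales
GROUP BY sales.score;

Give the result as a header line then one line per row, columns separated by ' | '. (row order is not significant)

== RESULT ==
sales.score | max_qty
50 | 30
8 | 2
1 | 9
7 | 20
3 | 10

Derivation:
After GROUP BY (5 rows):
sales.score | max_qty
50 | 30
8 | 2
1 | 9
7 | 20
3 | 10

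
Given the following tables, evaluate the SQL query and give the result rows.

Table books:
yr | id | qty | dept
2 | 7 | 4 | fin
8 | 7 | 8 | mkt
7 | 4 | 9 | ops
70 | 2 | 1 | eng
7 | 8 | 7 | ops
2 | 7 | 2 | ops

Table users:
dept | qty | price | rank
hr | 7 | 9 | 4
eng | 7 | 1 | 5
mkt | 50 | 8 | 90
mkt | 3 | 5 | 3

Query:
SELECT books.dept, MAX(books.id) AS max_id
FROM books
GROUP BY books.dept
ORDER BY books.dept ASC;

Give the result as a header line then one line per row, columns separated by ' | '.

== RESULT ==
books.dept | max_id
eng | 2
fin | 7
mkt | 7
ops | 8

Derivation:
After GROUP BY (4 rows):
books.dept | max_id
fin | 7
mkt | 7
ops | 8
eng | 2
After ORDER BY (4 rows):
books.dept | max_id
eng | 2
fin | 7
mkt | 7
ops | 8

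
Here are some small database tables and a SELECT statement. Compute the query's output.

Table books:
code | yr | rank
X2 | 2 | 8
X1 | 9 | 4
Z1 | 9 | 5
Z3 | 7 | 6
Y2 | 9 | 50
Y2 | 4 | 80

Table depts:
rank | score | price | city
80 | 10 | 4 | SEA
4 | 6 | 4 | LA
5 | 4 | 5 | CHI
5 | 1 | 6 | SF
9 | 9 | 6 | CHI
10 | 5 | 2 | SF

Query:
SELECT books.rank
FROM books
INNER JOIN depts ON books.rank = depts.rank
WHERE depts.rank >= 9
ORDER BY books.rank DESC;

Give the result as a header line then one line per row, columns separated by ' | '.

== RESULT ==
books.rank
80

Derivation:
After JOIN depts (4 rows):
books.code | books.yr | books.rank | depts.rank | depts.score | depts.price | depts.city
X1 | 9 | 4 | 4 | 6 | 4 | LA
Z1 | 9 | 5 | 5 | 4 | 5 | CHI
Z1 | 9 | 5 | 5 | 1 | 6 | SF
Y2 | 4 | 80 | 80 | 10 | 4 | SEA
After WHERE (1 rows):
books.code | books.yr | books.rank | depts.rank | depts.score | depts.price | depts.city
Y2 | 4 | 80 | 80 | 10 | 4 | SEA
After SELECT (1 rows):
books.rank
80
After ORDER BY (1 rows):
books.rank
80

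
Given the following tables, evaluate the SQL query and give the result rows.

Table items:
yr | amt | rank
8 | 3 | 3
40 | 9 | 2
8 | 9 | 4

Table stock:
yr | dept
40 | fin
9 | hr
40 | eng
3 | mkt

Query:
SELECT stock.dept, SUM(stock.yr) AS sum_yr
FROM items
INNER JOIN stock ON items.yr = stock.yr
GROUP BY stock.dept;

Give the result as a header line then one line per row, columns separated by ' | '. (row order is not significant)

After JOIN stock (2 rows):
items.yr | items.amt | items.rank | stock.yr | stock.dept
40 | 9 | 2 | 40 | fin
40 | 9 | 2 | 40 | eng
After GROUP BY (2 rows):
stock.dept | sum_yr
fin | 40
eng | 40

== RESULT ==
stock.dept | sum_yr
fin | 40
eng | 40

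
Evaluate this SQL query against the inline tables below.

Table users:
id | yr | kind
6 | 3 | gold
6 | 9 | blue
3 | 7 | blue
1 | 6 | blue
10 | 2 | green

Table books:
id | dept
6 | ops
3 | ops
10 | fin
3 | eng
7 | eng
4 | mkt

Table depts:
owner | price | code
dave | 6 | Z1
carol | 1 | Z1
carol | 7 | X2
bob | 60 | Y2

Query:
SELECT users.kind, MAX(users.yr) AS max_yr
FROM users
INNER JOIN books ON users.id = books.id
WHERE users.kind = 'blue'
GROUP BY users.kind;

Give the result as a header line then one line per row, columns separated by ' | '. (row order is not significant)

== RESULT ==
users.kind | max_yr
blue | 9

Derivation:
After JOIN books (5 rows):
users.id | users.yr | users.kind | books.id | books.dept
6 | 3 | gold | 6 | ops
6 | 9 | blue | 6 | ops
3 | 7 | blue | 3 | ops
3 | 7 | blue | 3 | eng
10 | 2 | green | 10 | fin
After WHERE (3 rows):
users.id | users.yr | users.kind | books.id | books.dept
6 | 9 | blue | 6 | ops
3 | 7 | blue | 3 | ops
3 | 7 | blue | 3 | eng
After GROUP BY (1 rows):
users.kind | max_yr
blue | 9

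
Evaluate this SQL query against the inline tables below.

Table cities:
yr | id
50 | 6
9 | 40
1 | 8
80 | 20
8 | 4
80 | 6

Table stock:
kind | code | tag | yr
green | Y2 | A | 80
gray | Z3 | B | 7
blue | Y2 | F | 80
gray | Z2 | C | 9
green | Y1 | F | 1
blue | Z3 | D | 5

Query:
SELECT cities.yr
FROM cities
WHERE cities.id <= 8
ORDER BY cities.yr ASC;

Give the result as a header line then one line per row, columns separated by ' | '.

After WHERE (4 rows):
cities.yr | cities.id
50 | 6
1 | 8
8 | 4
80 | 6
After SELECT (4 rows):
cities.yr
50
1
8
80
After ORDER BY (4 rows):
cities.yr
1
8
50
80

== RESULT ==
cities.yr
1
8
50
80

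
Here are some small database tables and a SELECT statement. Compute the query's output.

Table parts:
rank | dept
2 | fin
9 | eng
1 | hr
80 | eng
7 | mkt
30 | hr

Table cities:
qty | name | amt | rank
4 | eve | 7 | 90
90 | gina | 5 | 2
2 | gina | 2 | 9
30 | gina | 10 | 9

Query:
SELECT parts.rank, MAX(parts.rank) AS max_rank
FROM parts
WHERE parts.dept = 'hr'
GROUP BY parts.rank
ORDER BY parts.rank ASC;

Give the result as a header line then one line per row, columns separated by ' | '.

== RESULT ==
parts.rank | max_rank
1 | 1
30 | 30

Derivation:
After WHERE (2 rows):
parts.rank | parts.dept
1 | hr
30 | hr
After GROUP BY (2 rows):
parts.rank | max_rank
1 | 1
30 | 30
After ORDER BY (2 rows):
parts.rank | max_rank
1 | 1
30 | 30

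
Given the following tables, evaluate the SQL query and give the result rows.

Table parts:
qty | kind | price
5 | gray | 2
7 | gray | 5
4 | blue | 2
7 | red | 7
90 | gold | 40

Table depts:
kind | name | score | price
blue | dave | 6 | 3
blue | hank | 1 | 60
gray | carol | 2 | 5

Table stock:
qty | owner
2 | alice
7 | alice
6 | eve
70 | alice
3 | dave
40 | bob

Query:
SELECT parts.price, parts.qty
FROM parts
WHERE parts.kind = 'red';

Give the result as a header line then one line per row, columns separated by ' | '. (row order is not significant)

== RESULT ==
parts.price | parts.qty
7 | 7

Derivation:
After WHERE (1 rows):
parts.qty | parts.kind | parts.price
7 | red | 7
After SELECT (1 rows):
parts.price | parts.qty
7 | 7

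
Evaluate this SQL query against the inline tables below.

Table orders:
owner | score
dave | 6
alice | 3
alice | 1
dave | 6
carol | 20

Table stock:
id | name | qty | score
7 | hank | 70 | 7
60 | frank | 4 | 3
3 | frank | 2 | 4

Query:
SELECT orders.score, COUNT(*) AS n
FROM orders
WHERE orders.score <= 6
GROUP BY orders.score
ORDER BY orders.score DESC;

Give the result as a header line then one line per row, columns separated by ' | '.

== RESULT ==
orders.score | n
6 | 2
3 | 1
1 | 1

Derivation:
After WHERE (4 rows):
orders.owner | orders.score
dave | 6
alice | 3
alice | 1
dave | 6
After GROUP BY (3 rows):
orders.score | n
6 | 2
3 | 1
1 | 1
After ORDER BY (3 rows):
orders.score | n
6 | 2
3 | 1
1 | 1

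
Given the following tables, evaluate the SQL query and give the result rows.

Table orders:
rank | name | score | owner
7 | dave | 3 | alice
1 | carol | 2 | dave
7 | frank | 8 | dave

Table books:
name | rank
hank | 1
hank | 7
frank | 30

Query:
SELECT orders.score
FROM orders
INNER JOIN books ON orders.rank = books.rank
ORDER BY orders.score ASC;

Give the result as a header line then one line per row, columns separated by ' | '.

After JOIN books (3 rows):
orders.rank | orders.name | orders.score | orders.owner | books.name | books.rank
7 | dave | 3 | alice | hank | 7
1 | carol | 2 | dave | hank | 1
7 | frank | 8 | dave | hank | 7
After SELECT (3 rows):
orders.score
3
2
8
After ORDER BY (3 rows):
orders.score
2
3
8

== RESULT ==
orders.score
2
3
8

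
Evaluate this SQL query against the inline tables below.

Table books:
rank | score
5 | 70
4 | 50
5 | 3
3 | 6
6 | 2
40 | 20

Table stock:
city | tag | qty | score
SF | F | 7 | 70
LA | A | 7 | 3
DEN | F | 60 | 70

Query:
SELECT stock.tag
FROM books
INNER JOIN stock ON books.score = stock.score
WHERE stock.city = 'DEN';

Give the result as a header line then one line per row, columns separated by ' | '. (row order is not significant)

After JOIN stock (3 rows):
books.rank | books.score | stock.city | stock.tag | stock.qty | stock.score
5 | 70 | SF | F | 7 | 70
5 | 70 | DEN | F | 60 | 70
5 | 3 | LA | A | 7 | 3
After WHERE (1 rows):
books.rank | books.score | stock.city | stock.tag | stock.qty | stock.score
5 | 70 | DEN | F | 60 | 70
After SELECT (1 rows):
stock.tag
F

== RESULT ==
stock.tag
F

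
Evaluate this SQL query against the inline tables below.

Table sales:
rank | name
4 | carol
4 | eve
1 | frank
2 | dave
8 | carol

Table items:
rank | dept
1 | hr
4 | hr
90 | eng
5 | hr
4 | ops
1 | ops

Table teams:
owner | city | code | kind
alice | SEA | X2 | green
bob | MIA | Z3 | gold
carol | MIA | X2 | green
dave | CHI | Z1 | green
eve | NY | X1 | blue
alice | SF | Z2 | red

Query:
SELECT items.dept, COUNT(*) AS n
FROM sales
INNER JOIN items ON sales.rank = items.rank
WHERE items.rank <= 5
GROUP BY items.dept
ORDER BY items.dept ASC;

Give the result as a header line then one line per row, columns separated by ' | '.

== RESULT ==
items.dept | n
hr | 3
ops | 3

Derivation:
After JOIN items (6 rows):
sales.rank | sales.name | items.rank | items.dept
4 | carol | 4 | hr
4 | carol | 4 | ops
4 | eve | 4 | hr
4 | eve | 4 | ops
1 | frank | 1 | hr
1 | frank | 1 | ops
After WHERE (6 rows):
sales.rank | sales.name | items.rank | items.dept
4 | carol | 4 | hr
4 | carol | 4 | ops
4 | eve | 4 | hr
4 | eve | 4 | ops
1 | frank | 1 | hr
1 | frank | 1 | ops
After GROUP BY (2 rows):
items.dept | n
hr | 3
ops | 3
After ORDER BY (2 rows):
items.dept | n
hr | 3
ops | 3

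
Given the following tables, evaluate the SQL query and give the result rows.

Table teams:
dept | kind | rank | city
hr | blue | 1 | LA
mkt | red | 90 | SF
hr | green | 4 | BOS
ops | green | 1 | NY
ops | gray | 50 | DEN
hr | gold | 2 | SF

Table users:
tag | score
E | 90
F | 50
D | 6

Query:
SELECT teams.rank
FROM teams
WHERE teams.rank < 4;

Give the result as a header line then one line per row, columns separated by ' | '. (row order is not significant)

After WHERE (3 rows):
teams.dept | teams.kind | teams.rank | teams.city
hr | blue | 1 | LA
ops | green | 1 | NY
hr | gold | 2 | SF
After SELECT (3 rows):
teams.rank
1
1
2

== RESULT ==
teams.rank
1
1
2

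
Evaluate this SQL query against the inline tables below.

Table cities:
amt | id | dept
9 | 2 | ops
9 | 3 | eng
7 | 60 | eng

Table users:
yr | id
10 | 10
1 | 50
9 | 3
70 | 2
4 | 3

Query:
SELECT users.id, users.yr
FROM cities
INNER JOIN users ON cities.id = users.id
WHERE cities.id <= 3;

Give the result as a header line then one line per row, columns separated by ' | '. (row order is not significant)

== RESULT ==
users.id | users.yr
2 | 70
3 | 9
3 | 4

Derivation:
After JOIN users (3 rows):
cities.amt | cities.id | cities.dept | users.yr | users.id
9 | 2 | ops | 70 | 2
9 | 3 | eng | 9 | 3
9 | 3 | eng | 4 | 3
After WHERE (3 rows):
cities.amt | cities.id | cities.dept | users.yr | users.id
9 | 2 | ops | 70 | 2
9 | 3 | eng | 9 | 3
9 | 3 | eng | 4 | 3
After SELECT (3 rows):
users.id | users.yr
2 | 70
3 | 9
3 | 4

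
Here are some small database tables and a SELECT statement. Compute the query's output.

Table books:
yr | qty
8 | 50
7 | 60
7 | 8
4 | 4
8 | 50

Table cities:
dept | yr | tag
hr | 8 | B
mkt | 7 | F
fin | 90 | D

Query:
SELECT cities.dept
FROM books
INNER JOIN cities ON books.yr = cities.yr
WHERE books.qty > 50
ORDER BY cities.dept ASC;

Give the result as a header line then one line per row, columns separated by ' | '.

== RESULT ==
cities.dept
mkt

Derivation:
After JOIN cities (4 rows):
books.yr | books.qty | cities.dept | cities.yr | cities.tag
8 | 50 | hr | 8 | B
7 | 60 | mkt | 7 | F
7 | 8 | mkt | 7 | F
8 | 50 | hr | 8 | B
After WHERE (1 rows):
books.yr | books.qty | cities.dept | cities.yr | cities.tag
7 | 60 | mkt | 7 | F
After SELECT (1 rows):
cities.dept
mkt
After ORDER BY (1 rows):
cities.dept
mkt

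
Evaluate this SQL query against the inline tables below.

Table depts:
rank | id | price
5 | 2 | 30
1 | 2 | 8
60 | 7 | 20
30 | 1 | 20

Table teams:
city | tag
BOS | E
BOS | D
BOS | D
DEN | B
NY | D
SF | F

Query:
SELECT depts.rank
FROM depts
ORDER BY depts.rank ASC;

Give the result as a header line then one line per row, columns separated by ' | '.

== RESULT ==
depts.rank
1
5
30
60

Derivation:
After SELECT (4 rows):
depts.rank
5
1
60
30
After ORDER BY (4 rows):
depts.rank
1
5
30
60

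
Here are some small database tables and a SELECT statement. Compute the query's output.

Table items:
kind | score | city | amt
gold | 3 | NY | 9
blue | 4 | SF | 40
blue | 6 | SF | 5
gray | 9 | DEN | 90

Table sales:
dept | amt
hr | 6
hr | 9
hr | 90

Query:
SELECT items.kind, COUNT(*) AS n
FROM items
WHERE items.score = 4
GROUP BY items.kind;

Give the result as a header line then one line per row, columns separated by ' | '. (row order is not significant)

== RESULT ==
items.kind | n
blue | 1

Derivation:
After WHERE (1 rows):
items.kind | items.score | items.city | items.amt
blue | 4 | SF | 40
After GROUP BY (1 rows):
items.kind | n
blue | 1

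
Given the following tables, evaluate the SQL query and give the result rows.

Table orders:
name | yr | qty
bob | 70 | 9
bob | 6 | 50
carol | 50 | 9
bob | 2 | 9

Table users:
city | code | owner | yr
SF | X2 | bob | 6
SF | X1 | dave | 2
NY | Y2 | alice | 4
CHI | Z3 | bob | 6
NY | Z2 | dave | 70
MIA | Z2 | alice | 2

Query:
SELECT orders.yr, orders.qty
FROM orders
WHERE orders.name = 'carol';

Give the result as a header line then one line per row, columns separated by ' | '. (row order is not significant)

After WHERE (1 rows):
orders.name | orders.yr | orders.qty
carol | 50 | 9
After SELECT (1 rows):
orders.yr | orders.qty
50 | 9

== RESULT ==
orders.yr | orders.qty
50 | 9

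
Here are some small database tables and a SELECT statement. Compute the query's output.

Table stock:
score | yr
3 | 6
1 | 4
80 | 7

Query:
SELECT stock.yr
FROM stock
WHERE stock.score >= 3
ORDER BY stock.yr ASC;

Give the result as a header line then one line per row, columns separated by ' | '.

== RESULT ==
stock.yr
6
7

Derivation:
After WHERE (2 rows):
stock.score | stock.yr
3 | 6
80 | 7
After SELECT (2 rows):
stock.yr
6
7
After ORDER BY (2 rows):
stock.yr
6
7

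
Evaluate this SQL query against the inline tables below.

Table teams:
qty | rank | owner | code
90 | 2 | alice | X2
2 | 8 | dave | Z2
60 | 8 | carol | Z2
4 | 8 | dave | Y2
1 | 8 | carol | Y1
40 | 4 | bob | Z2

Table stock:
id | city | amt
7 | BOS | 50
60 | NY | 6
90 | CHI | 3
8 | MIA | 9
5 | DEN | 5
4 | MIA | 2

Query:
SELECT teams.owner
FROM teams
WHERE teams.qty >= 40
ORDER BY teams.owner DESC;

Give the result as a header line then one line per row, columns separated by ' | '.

== RESULT ==
teams.owner
carol
bob
alice

Derivation:
After WHERE (3 rows):
teams.qty | teams.rank | teams.owner | teams.code
90 | 2 | alice | X2
60 | 8 | carol | Z2
40 | 4 | bob | Z2
After SELECT (3 rows):
teams.owner
alice
carol
bob
After ORDER BY (3 rows):
teams.owner
carol
bob
alice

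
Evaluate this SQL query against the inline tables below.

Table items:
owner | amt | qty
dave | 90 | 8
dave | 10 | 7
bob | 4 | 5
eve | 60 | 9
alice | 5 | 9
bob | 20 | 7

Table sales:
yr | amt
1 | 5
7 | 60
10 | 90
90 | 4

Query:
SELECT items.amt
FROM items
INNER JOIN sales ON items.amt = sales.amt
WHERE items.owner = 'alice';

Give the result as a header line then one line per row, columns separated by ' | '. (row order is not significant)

After JOIN sales (4 rows):
items.owner | items.amt | items.qty | sales.yr | sales.amt
dave | 90 | 8 | 10 | 90
bob | 4 | 5 | 90 | 4
eve | 60 | 9 | 7 | 60
alice | 5 | 9 | 1 | 5
After WHERE (1 rows):
items.owner | items.amt | items.qty | sales.yr | sales.amt
alice | 5 | 9 | 1 | 5
After SELECT (1 rows):
items.amt
5

== RESULT ==
items.amt
5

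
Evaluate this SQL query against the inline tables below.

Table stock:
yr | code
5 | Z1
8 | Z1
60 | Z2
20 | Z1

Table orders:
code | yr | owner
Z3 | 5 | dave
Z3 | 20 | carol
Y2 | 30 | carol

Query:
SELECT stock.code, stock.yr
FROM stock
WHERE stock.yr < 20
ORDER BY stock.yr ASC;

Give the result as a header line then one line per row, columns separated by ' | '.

== RESULT ==
stock.code | stock.yr
Z1 | 5
Z1 | 8

Derivation:
After WHERE (2 rows):
stock.yr | stock.code
5 | Z1
8 | Z1
After SELECT (2 rows):
stock.code | stock.yr
Z1 | 5
Z1 | 8
After ORDER BY (2 rows):
stock.code | stock.yr
Z1 | 5
Z1 | 8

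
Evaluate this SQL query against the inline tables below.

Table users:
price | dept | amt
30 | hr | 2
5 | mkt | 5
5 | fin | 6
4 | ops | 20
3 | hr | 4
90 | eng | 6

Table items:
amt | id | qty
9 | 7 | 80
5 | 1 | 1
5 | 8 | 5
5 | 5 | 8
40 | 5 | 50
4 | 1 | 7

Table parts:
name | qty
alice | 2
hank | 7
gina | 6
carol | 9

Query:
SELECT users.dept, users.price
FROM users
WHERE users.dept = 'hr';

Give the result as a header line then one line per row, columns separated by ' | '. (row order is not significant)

== RESULT ==
users.dept | users.price
hr | 30
hr | 3

Derivation:
After WHERE (2 rows):
users.price | users.dept | users.amt
30 | hr | 2
3 | hr | 4
After SELECT (2 rows):
users.dept | users.price
hr | 30
hr | 3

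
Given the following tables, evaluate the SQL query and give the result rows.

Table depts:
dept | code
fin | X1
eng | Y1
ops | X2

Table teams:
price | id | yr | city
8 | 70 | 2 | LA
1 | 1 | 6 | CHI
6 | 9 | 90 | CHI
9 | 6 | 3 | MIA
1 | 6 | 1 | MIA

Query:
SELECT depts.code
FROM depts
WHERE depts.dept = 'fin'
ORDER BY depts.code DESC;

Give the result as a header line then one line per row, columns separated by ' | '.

After WHERE (1 rows):
depts.dept | depts.code
fin | X1
After SELECT (1 rows):
depts.code
X1
After ORDER BY (1 rows):
depts.code
X1

== RESULT ==
depts.code
X1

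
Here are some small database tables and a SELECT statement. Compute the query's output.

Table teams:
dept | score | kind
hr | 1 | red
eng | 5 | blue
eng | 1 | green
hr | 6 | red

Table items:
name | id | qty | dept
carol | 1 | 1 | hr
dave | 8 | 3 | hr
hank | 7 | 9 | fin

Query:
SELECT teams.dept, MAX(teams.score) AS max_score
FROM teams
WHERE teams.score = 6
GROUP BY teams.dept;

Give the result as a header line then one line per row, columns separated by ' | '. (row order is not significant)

After WHERE (1 rows):
teams.dept | teams.score | teams.kind
hr | 6 | red
After GROUP BY (1 rows):
teams.dept | max_score
hr | 6

== RESULT ==
teams.dept | max_score
hr | 6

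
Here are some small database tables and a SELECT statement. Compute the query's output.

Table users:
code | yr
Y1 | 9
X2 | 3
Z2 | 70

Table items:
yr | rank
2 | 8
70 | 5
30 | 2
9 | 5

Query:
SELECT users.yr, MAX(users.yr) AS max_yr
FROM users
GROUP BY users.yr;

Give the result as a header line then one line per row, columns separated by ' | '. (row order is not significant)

After GROUP BY (3 rows):
users.yr | max_yr
9 | 9
3 | 3
70 | 70

== RESULT ==
users.yr | max_yr
9 | 9
3 | 3
70 | 70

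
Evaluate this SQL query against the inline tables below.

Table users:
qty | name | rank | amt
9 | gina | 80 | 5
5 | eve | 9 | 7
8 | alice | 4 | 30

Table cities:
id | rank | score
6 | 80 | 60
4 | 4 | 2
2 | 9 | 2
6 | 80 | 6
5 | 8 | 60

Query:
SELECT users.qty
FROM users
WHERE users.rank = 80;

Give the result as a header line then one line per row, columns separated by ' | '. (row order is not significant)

After WHERE (1 rows):
users.qty | users.name | users.rank | users.amt
9 | gina | 80 | 5
After SELECT (1 rows):
users.qty
9

== RESULT ==
users.qty
9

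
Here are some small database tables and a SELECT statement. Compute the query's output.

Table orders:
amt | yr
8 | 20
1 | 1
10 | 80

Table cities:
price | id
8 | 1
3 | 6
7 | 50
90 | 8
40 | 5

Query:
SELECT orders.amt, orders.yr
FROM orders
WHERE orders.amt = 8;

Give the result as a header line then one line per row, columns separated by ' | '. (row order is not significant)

== RESULT ==
orders.amt | orders.yr
8 | 20

Derivation:
After WHERE (1 rows):
orders.amt | orders.yr
8 | 20
After SELECT (1 rows):
orders.amt | orders.yr
8 | 20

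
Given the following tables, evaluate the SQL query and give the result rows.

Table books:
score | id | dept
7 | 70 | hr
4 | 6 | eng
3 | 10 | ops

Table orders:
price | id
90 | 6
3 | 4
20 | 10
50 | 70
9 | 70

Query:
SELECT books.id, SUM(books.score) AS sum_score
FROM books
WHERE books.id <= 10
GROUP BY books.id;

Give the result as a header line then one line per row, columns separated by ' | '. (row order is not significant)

== RESULT ==
books.id | sum_score
6 | 4
10 | 3

Derivation:
After WHERE (2 rows):
books.score | books.id | books.dept
4 | 6 | eng
3 | 10 | ops
After GROUP BY (2 rows):
books.id | sum_score
6 | 4
10 | 3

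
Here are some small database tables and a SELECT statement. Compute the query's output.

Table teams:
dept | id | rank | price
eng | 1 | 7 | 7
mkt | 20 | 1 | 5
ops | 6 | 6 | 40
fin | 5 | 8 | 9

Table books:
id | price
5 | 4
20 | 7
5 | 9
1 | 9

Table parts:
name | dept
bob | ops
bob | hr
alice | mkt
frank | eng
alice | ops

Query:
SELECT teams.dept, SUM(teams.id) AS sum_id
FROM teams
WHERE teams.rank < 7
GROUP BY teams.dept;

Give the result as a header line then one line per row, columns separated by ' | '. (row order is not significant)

After WHERE (2 rows):
teams.dept | teams.id | teams.rank | teams.price
mkt | 20 | 1 | 5
ops | 6 | 6 | 40
After GROUP BY (2 rows):
teams.dept | sum_id
mkt | 20
ops | 6

== RESULT ==
teams.dept | sum_id
mkt | 20
ops | 6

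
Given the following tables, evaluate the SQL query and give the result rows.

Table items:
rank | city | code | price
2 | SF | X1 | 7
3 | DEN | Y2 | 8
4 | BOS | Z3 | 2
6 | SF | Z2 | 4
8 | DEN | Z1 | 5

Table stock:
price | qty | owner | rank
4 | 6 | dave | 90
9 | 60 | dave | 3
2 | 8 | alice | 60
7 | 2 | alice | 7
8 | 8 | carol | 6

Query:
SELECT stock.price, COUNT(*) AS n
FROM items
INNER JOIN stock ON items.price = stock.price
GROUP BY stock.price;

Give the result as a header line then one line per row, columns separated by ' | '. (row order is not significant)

After JOIN stock (4 rows):
items.rank | items.city | items.code | items.price | stock.price | stock.qty | stock.owner | stock.rank
2 | SF | X1 | 7 | 7 | 2 | alice | 7
3 | DEN | Y2 | 8 | 8 | 8 | carol | 6
4 | BOS | Z3 | 2 | 2 | 8 | alice | 60
6 | SF | Z2 | 4 | 4 | 6 | dave | 90
After GROUP BY (4 rows):
stock.price | n
7 | 1
8 | 1
2 | 1
4 | 1

== RESULT ==
stock.price | n
7 | 1
8 | 1
2 | 1
4 | 1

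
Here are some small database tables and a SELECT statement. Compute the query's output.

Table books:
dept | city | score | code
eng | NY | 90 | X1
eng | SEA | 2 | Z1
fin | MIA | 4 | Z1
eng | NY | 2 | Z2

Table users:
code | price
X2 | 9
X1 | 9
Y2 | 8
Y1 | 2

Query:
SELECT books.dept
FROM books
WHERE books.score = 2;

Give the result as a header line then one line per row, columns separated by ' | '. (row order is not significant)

After WHERE (2 rows):
books.dept | books.city | books.score | books.code
eng | SEA | 2 | Z1
eng | NY | 2 | Z2
After SELECT (2 rows):
books.dept
eng
eng

== RESULT ==
books.dept
eng
eng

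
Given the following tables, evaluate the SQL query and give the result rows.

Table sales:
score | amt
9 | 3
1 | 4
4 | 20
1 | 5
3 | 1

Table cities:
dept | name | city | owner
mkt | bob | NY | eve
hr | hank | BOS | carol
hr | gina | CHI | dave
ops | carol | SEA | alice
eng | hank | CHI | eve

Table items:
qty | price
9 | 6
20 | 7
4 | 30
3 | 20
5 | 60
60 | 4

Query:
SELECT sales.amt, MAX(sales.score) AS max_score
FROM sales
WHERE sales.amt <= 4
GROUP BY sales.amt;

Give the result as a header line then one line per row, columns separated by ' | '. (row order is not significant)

After WHERE (3 rows):
sales.score | sales.amt
9 | 3
1 | 4
3 | 1
After GROUP BY (3 rows):
sales.amt | max_score
3 | 9
4 | 1
1 | 3

== RESULT ==
sales.amt | max_score
3 | 9
4 | 1
1 | 3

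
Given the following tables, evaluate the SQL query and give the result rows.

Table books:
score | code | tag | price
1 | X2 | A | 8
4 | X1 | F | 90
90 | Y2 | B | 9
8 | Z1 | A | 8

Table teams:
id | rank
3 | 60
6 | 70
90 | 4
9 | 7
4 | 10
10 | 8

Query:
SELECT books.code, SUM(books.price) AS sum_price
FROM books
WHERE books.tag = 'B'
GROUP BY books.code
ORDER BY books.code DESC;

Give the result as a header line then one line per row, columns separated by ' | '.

== RESULT ==
books.code | sum_price
Y2 | 9

Derivation:
After WHERE (1 rows):
books.score | books.code | books.tag | books.price
90 | Y2 | B | 9
After GROUP BY (1 rows):
books.code | sum_price
Y2 | 9
After ORDER BY (1 rows):
books.code | sum_price
Y2 | 9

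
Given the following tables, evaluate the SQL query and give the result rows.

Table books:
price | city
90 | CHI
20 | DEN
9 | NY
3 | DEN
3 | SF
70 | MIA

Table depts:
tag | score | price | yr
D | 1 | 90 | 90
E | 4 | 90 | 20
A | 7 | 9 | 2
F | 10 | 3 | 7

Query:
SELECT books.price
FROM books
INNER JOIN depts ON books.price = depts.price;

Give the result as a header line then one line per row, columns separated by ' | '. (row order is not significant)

After JOIN depts (5 rows):
books.price | books.city | depts.tag | depts.score | depts.price | depts.yr
90 | CHI | D | 1 | 90 | 90
90 | CHI | E | 4 | 90 | 20
9 | NY | A | 7 | 9 | 2
3 | DEN | F | 10 | 3 | 7
3 | SF | F | 10 | 3 | 7
After SELECT (5 rows):
books.price
90
90
9
3
3

== RESULT ==
books.price
90
90
9
3
3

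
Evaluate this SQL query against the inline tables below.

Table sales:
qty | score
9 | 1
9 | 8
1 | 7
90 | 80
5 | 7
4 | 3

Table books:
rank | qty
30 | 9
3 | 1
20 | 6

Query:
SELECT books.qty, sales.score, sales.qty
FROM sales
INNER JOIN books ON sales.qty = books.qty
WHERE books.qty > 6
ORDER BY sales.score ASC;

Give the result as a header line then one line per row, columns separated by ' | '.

After JOIN books (3 rows):
sales.qty | sales.score | books.rank | books.qty
9 | 1 | 30 | 9
9 | 8 | 30 | 9
1 | 7 | 3 | 1
After WHERE (2 rows):
sales.qty | sales.score | books.rank | books.qty
9 | 1 | 30 | 9
9 | 8 | 30 | 9
After SELECT (2 rows):
books.qty | sales.score | sales.qty
9 | 1 | 9
9 | 8 | 9
After ORDER BY (2 rows):
books.qty | sales.score | sales.qty
9 | 1 | 9
9 | 8 | 9

== RESULT ==
books.qty | sales.score | sales.qty
9 | 1 | 9
9 | 8 | 9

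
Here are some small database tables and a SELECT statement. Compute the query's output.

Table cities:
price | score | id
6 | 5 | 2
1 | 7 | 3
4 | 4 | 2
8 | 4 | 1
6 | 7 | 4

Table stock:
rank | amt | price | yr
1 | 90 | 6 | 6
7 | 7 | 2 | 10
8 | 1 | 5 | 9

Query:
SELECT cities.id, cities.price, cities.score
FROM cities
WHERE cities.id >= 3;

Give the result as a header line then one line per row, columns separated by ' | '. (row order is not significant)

After WHERE (2 rows):
cities.price | cities.score | cities.id
1 | 7 | 3
6 | 7 | 4
After SELECT (2 rows):
cities.id | cities.price | cities.score
3 | 1 | 7
4 | 6 | 7

== RESULT ==
cities.id | cities.price | cities.score
3 | 1 | 7
4 | 6 | 7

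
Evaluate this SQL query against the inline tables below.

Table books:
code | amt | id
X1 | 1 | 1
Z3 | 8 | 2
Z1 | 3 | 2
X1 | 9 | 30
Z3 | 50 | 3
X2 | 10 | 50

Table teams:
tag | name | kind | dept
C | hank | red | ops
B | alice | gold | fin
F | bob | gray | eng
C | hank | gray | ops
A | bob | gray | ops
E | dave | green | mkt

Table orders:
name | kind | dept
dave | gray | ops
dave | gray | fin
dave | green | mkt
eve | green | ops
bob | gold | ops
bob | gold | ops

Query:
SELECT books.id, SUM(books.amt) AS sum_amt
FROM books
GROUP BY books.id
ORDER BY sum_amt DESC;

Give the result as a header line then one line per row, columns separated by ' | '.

After GROUP BY (5 rows):
books.id | sum_amt
1 | 1
2 | 11
30 | 9
3 | 50
50 | 10
After ORDER BY (5 rows):
books.id | sum_amt
3 | 50
2 | 11
50 | 10
30 | 9
1 | 1

== RESULT ==
books.id | sum_amt
3 | 50
2 | 11
50 | 10
30 | 9
1 | 1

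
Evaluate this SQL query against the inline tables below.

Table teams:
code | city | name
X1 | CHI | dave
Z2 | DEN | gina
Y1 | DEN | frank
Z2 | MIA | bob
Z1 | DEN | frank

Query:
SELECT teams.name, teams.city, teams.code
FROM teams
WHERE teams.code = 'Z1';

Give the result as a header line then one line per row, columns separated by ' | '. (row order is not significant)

After WHERE (1 rows):
teams.code | teams.city | teams.name
Z1 | DEN | frank
After SELECT (1 rows):
teams.name | teams.city | teams.code
frank | DEN | Z1

== RESULT ==
teams.name | teams.city | teams.code
frank | DEN | Z1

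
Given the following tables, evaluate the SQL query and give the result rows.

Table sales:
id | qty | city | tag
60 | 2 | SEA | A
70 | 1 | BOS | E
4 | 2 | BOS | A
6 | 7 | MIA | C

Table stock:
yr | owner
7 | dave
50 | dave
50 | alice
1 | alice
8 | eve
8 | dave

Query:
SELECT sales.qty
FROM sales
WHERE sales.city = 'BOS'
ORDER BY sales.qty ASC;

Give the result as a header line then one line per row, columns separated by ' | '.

After WHERE (2 rows):
sales.id | sales.qty | sales.city | sales.tag
70 | 1 | BOS | E
4 | 2 | BOS | A
After SELECT (2 rows):
sales.qty
1
2
After ORDER BY (2 rows):
sales.qty
1
2

== RESULT ==
sales.qty
1
2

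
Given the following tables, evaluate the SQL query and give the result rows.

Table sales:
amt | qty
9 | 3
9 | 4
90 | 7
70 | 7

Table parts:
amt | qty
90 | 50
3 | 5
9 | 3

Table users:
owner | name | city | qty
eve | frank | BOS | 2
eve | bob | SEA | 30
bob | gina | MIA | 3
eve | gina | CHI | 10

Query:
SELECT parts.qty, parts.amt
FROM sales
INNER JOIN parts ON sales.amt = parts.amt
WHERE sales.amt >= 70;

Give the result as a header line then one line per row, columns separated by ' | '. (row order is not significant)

After JOIN parts (3 rows):
sales.amt | sales.qty | parts.amt | parts.qty
9 | 3 | 9 | 3
9 | 4 | 9 | 3
90 | 7 | 90 | 50
After WHERE (1 rows):
sales.amt | sales.qty | parts.amt | parts.qty
90 | 7 | 90 | 50
After SELECT (1 rows):
parts.qty | parts.amt
50 | 90

== RESULT ==
parts.qty | parts.amt
50 | 90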